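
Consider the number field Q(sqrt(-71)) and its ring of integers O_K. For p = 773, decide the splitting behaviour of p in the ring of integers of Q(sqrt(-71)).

d = -71 ≡ 1 (mod 4), so O_K = ℤ[(1+√-71)/2] and disc(K) = d = -71.
773 ∤ -71, so 773 is unramified.
Compute (-71/773) via Euler: 702^((773-1)/2) mod 773 = 772, so (-71/773) = -1.
(-71/773) = -1, so 773 is inert.

inert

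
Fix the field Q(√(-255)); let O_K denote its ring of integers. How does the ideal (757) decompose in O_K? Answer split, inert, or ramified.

-255 mod 4 = 1, hence disc K = -255 and O_K = ℤ[(1+√-255)/2].
disc(K) = -255 is not divisible by 757; 757 is unramified.
Legendre symbol by Euler's criterion: (-255/757) ≡ (-255)^378 ≡ 756 (mod 757), i.e. (-255/757) = -1.
d is a non-residue mod p, hence 757 remains inert in O_K.

inert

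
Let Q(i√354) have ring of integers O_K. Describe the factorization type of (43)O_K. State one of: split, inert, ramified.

remains prime (inert)

-354 mod 4 = 2, hence disc K = 4·(-354) = -1416 and O_K = ℤ[√-354].
43 ∤ -1416, so 43 is unramified.
Euler's criterion: (-354)^21 mod 43 = 42. Thus (-354|43) = -1.
Legendre symbol -1 ⇒ 43 is inert.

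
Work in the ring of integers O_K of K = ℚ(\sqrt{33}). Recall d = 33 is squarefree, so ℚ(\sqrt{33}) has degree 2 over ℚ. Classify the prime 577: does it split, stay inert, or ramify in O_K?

33 mod 4 = 1, hence disc K = 33 and O_K = ℤ[(1+√33)/2].
disc(K) = 33 is not divisible by 577; 577 is unramified.
Compute (33/577) via Euler: 33^((577-1)/2) mod 577 = 1, so (33/577) = 1.
Legendre symbol 1 ⇒ 577 is split.

split — (577) = 𝔭₁𝔭₂ with 𝔭₁ ≠ 𝔭₂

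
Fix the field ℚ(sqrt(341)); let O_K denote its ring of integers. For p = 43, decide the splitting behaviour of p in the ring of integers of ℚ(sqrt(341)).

split

Since 341 ≡ 1 mod 4, the ring of integers is ℤ[(1+√341)/2] with discriminant 341.
Since gcd(43, 341) = 1 the prime 43 does not ramify.
(341/43) = 40^21 mod 43 = 1, giving Legendre symbol 1.
(341/43) = 1, so 43 splits.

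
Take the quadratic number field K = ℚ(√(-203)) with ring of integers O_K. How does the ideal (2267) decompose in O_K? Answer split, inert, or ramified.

d = -203 ≡ 1 (mod 4), so O_K = ℤ[(1+√-203)/2] and disc(K) = d = -203.
2267 ∤ -203, so 2267 is unramified.
Compute (-203/2267) via Euler: 2064^((2267-1)/2) mod 2267 = 2266, so (-203/2267) = -1.
(-203/2267) = -1, so 2267 is inert.

p is inert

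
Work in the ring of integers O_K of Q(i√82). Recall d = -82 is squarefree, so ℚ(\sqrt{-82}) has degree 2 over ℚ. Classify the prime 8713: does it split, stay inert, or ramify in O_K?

8713 splits in O_K

d = -82 ≡ 2 (mod 4), so O_K = ℤ[√-82] and disc(K) = 4d = -328.
Since gcd(8713, -328) = 1 the prime 8713 does not ramify.
Compute (-82/8713) via Euler: 8631^((8713-1)/2) mod 8713 = 1, so (-82/8713) = 1.
(-82/8713) = 1, so 8713 splits.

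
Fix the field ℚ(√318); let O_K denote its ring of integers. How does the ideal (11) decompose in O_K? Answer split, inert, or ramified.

d = 318 ≡ 2 (mod 4), so O_K = ℤ[√318] and disc(K) = 4d = 1272.
Since gcd(11, 1272) = 1 the prime 11 does not ramify.
Compute (318/11) via Euler: 10^((11-1)/2) mod 11 = 10, so (318/11) = -1.
d is a non-residue mod p, hence 11 remains inert in O_K.

inert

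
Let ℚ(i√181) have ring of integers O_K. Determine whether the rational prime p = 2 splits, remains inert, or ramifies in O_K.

d = -181 ≡ 3 (mod 4), so O_K = ℤ[√-181] and disc(K) = 4d = -724.
Ramification test: 2 | -724. The prime 2 ramifies in K.

ramified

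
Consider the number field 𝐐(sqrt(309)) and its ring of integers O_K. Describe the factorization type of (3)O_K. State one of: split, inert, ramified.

Since 309 ≡ 1 mod 4, the ring of integers is ℤ[(1+√309)/2] with discriminant 309.
Ramification test: 3 | 309. The prime 3 ramifies in K.

ramifies in O_K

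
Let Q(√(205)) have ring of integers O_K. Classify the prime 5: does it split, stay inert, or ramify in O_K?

p ramifies

d = 205 ≡ 1 (mod 4), so O_K = ℤ[(1+√205)/2] and disc(K) = d = 205.
5 divides disc(K) = 205, so 5 ramifies.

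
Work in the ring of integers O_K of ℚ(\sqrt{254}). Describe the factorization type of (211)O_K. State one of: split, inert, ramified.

split — (211) = 𝔭₁𝔭₂ with 𝔭₁ ≠ 𝔭₂

Since 254 ≢ 1 mod 4, the ring of integers is ℤ[√254] with discriminant 4·254 = 1016.
disc(K) = 1016 is not divisible by 211; 211 is unramified.
(254/211) = 43^105 mod 211 = 1, giving Legendre symbol 1.
(254/211) = 1, so 211 splits.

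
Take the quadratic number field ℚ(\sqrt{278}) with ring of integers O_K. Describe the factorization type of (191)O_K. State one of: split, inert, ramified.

Since 278 ≢ 1 mod 4, the ring of integers is ℤ[√278] with discriminant 4·278 = 1112.
Since gcd(191, 1112) = 1 the prime 191 does not ramify.
Compute (278/191) via Euler: 87^((191-1)/2) mod 191 = 190, so (278/191) = -1.
d is a non-residue mod p, hence 191 remains inert in O_K.

remains prime (inert)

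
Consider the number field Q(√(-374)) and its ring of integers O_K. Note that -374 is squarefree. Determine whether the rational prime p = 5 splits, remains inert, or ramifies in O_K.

Since -374 ≢ 1 mod 4, the ring of integers is ℤ[√-374] with discriminant 4·(-374) = -1496.
5 ∤ -1496, so 5 is unramified.
Euler's criterion: (-374)^2 mod 5 = 1. Thus (-374|5) = 1.
d is a quadratic residue mod p, hence 5 splits in O_K.

p splits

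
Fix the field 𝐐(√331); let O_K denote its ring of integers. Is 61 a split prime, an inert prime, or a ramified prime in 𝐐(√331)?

d = 331 ≡ 3 (mod 4), so O_K = ℤ[√331] and disc(K) = 4d = 1324.
61 ∤ 1324, so 61 is unramified.
Compute (331/61) via Euler: 26^((61-1)/2) mod 61 = 60, so (331/61) = -1.
(331/61) = -1, so 61 is inert.

inert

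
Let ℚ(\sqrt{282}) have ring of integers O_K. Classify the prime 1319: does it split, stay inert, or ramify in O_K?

d = 282 ≡ 2 (mod 4), so O_K = ℤ[√282] and disc(K) = 4d = 1128.
Since gcd(1319, 1128) = 1 the prime 1319 does not ramify.
Legendre symbol by Euler's criterion: (282/1319) ≡ 282^659 ≡ 1318 (mod 1319), i.e. (282/1319) = -1.
d is a non-residue mod p, hence 1319 remains inert in O_K.

remains prime (inert)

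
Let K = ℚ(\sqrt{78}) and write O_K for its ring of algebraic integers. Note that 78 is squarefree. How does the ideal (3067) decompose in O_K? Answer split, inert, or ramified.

split

d = 78 ≡ 2 (mod 4), so O_K = ℤ[√78] and disc(K) = 4d = 312.
disc(K) = 312 is not divisible by 3067; 3067 is unramified.
Euler's criterion: 78^1533 mod 3067 = 1. Thus (78|3067) = 1.
Legendre symbol 1 ⇒ 3067 is split.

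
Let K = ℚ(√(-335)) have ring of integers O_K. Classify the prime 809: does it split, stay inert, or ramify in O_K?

d = -335 ≡ 1 (mod 4), so O_K = ℤ[(1+√-335)/2] and disc(K) = d = -335.
Since gcd(809, -335) = 1 the prime 809 does not ramify.
Euler's criterion: (-335)^404 mod 809 = 808. Thus (-335|809) = -1.
d is a non-residue mod p, hence 809 remains inert in O_K.

809 remains inert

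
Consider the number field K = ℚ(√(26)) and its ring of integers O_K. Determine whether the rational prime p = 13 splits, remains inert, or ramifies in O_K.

13 is ramified

d = 26 ≡ 2 (mod 4), so O_K = ℤ[√26] and disc(K) = 4d = 104.
13 divides disc(K) = 104, so 13 ramifies.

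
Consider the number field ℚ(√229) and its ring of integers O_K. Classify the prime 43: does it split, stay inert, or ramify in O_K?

split — (43) = 𝔭₁𝔭₂ with 𝔭₁ ≠ 𝔭₂

Since 229 ≡ 1 mod 4, the ring of integers is ℤ[(1+√229)/2] with discriminant 229.
43 ∤ 229, so 43 is unramified.
Compute (229/43) via Euler: 14^((43-1)/2) mod 43 = 1, so (229/43) = 1.
(229/43) = 1, so 43 splits.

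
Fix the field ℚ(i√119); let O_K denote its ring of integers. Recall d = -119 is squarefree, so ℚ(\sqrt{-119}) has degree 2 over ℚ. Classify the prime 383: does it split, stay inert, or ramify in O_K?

p is inert

Since -119 ≡ 1 mod 4, the ring of integers is ℤ[(1+√-119)/2] with discriminant -119.
disc(K) = -119 is not divisible by 383; 383 is unramified.
Compute (-119/383) via Euler: 264^((383-1)/2) mod 383 = 382, so (-119/383) = -1.
d is a non-residue mod p, hence 383 remains inert in O_K.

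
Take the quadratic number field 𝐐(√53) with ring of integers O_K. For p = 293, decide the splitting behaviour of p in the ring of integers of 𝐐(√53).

d = 53 ≡ 1 (mod 4), so O_K = ℤ[(1+√53)/2] and disc(K) = d = 53.
Since gcd(293, 53) = 1 the prime 293 does not ramify.
Euler's criterion: 53^146 mod 293 = 1. Thus (53|293) = 1.
d is a quadratic residue mod p, hence 293 splits in O_K.

p splits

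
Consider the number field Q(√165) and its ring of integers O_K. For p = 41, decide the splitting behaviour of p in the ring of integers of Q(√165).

Since 165 ≡ 1 mod 4, the ring of integers is ℤ[(1+√165)/2] with discriminant 165.
41 ∤ 165, so 41 is unramified.
(165/41) = 1^20 mod 41 = 1, giving Legendre symbol 1.
d is a quadratic residue mod p, hence 41 splits in O_K.

split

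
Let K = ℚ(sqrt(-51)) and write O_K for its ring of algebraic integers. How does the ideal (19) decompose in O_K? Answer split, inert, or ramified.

d = -51 ≡ 1 (mod 4), so O_K = ℤ[(1+√-51)/2] and disc(K) = d = -51.
Since gcd(19, -51) = 1 the prime 19 does not ramify.
Euler's criterion: (-51)^9 mod 19 = 1. Thus (-51|19) = 1.
(-51/19) = 1, so 19 splits.

19 splits in O_K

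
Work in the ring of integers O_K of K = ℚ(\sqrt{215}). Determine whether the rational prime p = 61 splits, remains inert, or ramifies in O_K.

d = 215 ≡ 3 (mod 4), so O_K = ℤ[√215] and disc(K) = 4d = 860.
Since gcd(61, 860) = 1 the prime 61 does not ramify.
(215/61) = 32^30 mod 61 = 60, giving Legendre symbol -1.
d is a non-residue mod p, hence 61 remains inert in O_K.

inert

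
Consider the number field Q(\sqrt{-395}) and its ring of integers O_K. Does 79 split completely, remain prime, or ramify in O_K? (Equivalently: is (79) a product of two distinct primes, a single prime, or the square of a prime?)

Since -395 ≡ 1 mod 4, the ring of integers is ℤ[(1+√-395)/2] with discriminant -395.
disc(K) = -395 = 79·(-5), so p = 79 is ramified.

ramifies in O_K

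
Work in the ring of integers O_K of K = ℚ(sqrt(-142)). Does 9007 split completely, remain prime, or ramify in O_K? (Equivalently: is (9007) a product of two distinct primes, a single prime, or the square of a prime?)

p is inert

Since -142 ≢ 1 mod 4, the ring of integers is ℤ[√-142] with discriminant 4·(-142) = -568.
disc(K) = -568 is not divisible by 9007; 9007 is unramified.
(-142/9007) = 8865^4503 mod 9007 = 9006, giving Legendre symbol -1.
Legendre symbol -1 ⇒ 9007 is inert.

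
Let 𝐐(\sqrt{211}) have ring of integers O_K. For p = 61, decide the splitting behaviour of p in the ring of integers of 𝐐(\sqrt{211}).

d = 211 ≡ 3 (mod 4), so O_K = ℤ[√211] and disc(K) = 4d = 844.
disc(K) = 844 is not divisible by 61; 61 is unramified.
(211/61) = 28^30 mod 61 = 60, giving Legendre symbol -1.
(211/61) = -1, so 61 is inert.

p is inert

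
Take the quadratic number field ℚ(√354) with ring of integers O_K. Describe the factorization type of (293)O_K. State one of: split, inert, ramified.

p splits

Since 354 ≢ 1 mod 4, the ring of integers is ℤ[√354] with discriminant 4·354 = 1416.
293 ∤ 1416, so 293 is unramified.
(354/293) = 61^146 mod 293 = 1, giving Legendre symbol 1.
Legendre symbol 1 ⇒ 293 is split.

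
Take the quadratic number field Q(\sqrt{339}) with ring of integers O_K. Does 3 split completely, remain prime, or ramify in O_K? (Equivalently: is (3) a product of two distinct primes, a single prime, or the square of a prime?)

ramifies in O_K

Since 339 ≢ 1 mod 4, the ring of integers is ℤ[√339] with discriminant 4·339 = 1356.
disc(K) = 1356 = 3·452, so p = 3 is ramified.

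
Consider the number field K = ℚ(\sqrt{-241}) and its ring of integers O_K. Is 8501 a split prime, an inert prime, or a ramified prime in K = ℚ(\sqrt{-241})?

-241 mod 4 = 3, hence disc K = 4·(-241) = -964 and O_K = ℤ[√-241].
8501 ∤ -964, so 8501 is unramified.
(-241/8501) = 8260^4250 mod 8501 = 8500, giving Legendre symbol -1.
(-241/8501) = -1, so 8501 is inert.

p is inert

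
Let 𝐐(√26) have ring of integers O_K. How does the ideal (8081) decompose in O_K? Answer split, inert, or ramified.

remains prime (inert)

26 mod 4 = 2, hence disc K = 4·26 = 104 and O_K = ℤ[√26].
Since gcd(8081, 104) = 1 the prime 8081 does not ramify.
Euler's criterion: 26^4040 mod 8081 = 8080. Thus (26|8081) = -1.
Legendre symbol -1 ⇒ 8081 is inert.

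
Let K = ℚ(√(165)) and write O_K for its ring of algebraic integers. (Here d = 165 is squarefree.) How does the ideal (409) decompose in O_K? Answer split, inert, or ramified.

inert

Since 165 ≡ 1 mod 4, the ring of integers is ℤ[(1+√165)/2] with discriminant 165.
Since gcd(409, 165) = 1 the prime 409 does not ramify.
Euler's criterion: 165^204 mod 409 = 408. Thus (165|409) = -1.
Legendre symbol -1 ⇒ 409 is inert.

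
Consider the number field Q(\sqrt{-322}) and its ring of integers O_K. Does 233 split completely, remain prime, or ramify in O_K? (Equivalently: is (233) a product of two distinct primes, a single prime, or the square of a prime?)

-322 mod 4 = 2, hence disc K = 4·(-322) = -1288 and O_K = ℤ[√-322].
233 ∤ -1288, so 233 is unramified.
Compute (-322/233) via Euler: 144^((233-1)/2) mod 233 = 1, so (-322/233) = 1.
Legendre symbol 1 ⇒ 233 is split.

split — (233) = 𝔭₁𝔭₂ with 𝔭₁ ≠ 𝔭₂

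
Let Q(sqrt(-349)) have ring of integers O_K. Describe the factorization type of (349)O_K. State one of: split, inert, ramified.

ramified

Since -349 ≢ 1 mod 4, the ring of integers is ℤ[√-349] with discriminant 4·(-349) = -1396.
Ramification test: 349 | -1396. The prime 349 ramifies in K.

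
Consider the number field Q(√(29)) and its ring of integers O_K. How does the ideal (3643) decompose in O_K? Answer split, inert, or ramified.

remains prime (inert)

29 mod 4 = 1, hence disc K = 29 and O_K = ℤ[(1+√29)/2].
3643 ∤ 29, so 3643 is unramified.
Compute (29/3643) via Euler: 29^((3643-1)/2) mod 3643 = 3642, so (29/3643) = -1.
Legendre symbol -1 ⇒ 3643 is inert.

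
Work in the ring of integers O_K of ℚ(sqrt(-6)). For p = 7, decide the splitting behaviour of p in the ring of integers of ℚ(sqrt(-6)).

d = -6 ≡ 2 (mod 4), so O_K = ℤ[√-6] and disc(K) = 4d = -24.
7 ∤ -24, so 7 is unramified.
Compute (-6/7) via Euler: 1^((7-1)/2) mod 7 = 1, so (-6/7) = 1.
d is a quadratic residue mod p, hence 7 splits in O_K.

7 splits in O_K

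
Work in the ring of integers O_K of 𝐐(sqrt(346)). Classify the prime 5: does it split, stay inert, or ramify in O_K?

split

d = 346 ≡ 2 (mod 4), so O_K = ℤ[√346] and disc(K) = 4d = 1384.
5 ∤ 1384, so 5 is unramified.
Euler's criterion: 346^2 mod 5 = 1. Thus (346|5) = 1.
(346/5) = 1, so 5 splits.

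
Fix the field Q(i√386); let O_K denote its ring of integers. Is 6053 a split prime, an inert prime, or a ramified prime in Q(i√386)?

split — (6053) = 𝔭₁𝔭₂ with 𝔭₁ ≠ 𝔭₂

Since -386 ≢ 1 mod 4, the ring of integers is ℤ[√-386] with discriminant 4·(-386) = -1544.
6053 ∤ -1544, so 6053 is unramified.
Compute (-386/6053) via Euler: 5667^((6053-1)/2) mod 6053 = 1, so (-386/6053) = 1.
d is a quadratic residue mod p, hence 6053 splits in O_K.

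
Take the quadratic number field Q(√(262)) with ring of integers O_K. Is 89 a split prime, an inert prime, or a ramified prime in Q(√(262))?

Since 262 ≢ 1 mod 4, the ring of integers is ℤ[√262] with discriminant 4·262 = 1048.
disc(K) = 1048 is not divisible by 89; 89 is unramified.
Legendre symbol by Euler's criterion: (262/89) ≡ 262^44 ≡ 1 (mod 89), i.e. (262/89) = 1.
Legendre symbol 1 ⇒ 89 is split.

split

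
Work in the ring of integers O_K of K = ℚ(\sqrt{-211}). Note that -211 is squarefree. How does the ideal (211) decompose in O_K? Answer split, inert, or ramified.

-211 mod 4 = 1, hence disc K = -211 and O_K = ℤ[(1+√-211)/2].
disc(K) = -211 = 211·(-1), so p = 211 is ramified.

211 is ramified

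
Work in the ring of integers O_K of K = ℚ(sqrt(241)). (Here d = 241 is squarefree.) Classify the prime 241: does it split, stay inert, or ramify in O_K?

241 mod 4 = 1, hence disc K = 241 and O_K = ℤ[(1+√241)/2].
Ramification test: 241 | 241. The prime 241 ramifies in K.

ramified — (241) = 𝔭²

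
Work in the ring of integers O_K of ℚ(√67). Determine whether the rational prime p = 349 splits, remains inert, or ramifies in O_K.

splits completely

67 mod 4 = 3, hence disc K = 4·67 = 268 and O_K = ℤ[√67].
349 ∤ 268, so 349 is unramified.
(67/349) = 67^174 mod 349 = 1, giving Legendre symbol 1.
(67/349) = 1, so 349 splits.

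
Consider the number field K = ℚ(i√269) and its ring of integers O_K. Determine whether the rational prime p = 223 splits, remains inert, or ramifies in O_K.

Since -269 ≢ 1 mod 4, the ring of integers is ℤ[√-269] with discriminant 4·(-269) = -1076.
Since gcd(223, -1076) = 1 the prime 223 does not ramify.
Legendre symbol by Euler's criterion: (-269/223) ≡ (-269)^111 ≡ 1 (mod 223), i.e. (-269/223) = 1.
d is a quadratic residue mod p, hence 223 splits in O_K.

split — (223) = 𝔭₁𝔭₂ with 𝔭₁ ≠ 𝔭₂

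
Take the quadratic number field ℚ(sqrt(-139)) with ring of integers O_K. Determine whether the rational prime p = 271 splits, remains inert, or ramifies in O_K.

271 remains inert

-139 mod 4 = 1, hence disc K = -139 and O_K = ℤ[(1+√-139)/2].
271 ∤ -139, so 271 is unramified.
Legendre symbol by Euler's criterion: (-139/271) ≡ (-139)^135 ≡ 270 (mod 271), i.e. (-139/271) = -1.
(-139/271) = -1, so 271 is inert.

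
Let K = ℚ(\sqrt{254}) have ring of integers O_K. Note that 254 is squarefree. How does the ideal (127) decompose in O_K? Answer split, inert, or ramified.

127 is ramified

d = 254 ≡ 2 (mod 4), so O_K = ℤ[√254] and disc(K) = 4d = 1016.
disc(K) = 1016 = 127·8, so p = 127 is ramified.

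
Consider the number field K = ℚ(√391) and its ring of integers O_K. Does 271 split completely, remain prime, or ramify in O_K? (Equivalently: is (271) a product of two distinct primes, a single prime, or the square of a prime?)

remains prime (inert)

391 mod 4 = 3, hence disc K = 4·391 = 1564 and O_K = ℤ[√391].
disc(K) = 1564 is not divisible by 271; 271 is unramified.
Euler's criterion: 391^135 mod 271 = 270. Thus (391|271) = -1.
Legendre symbol -1 ⇒ 271 is inert.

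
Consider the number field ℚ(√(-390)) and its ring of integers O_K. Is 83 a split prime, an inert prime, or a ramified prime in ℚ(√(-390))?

p splits

d = -390 ≡ 2 (mod 4), so O_K = ℤ[√-390] and disc(K) = 4d = -1560.
disc(K) = -1560 is not divisible by 83; 83 is unramified.
(-390/83) = 25^41 mod 83 = 1, giving Legendre symbol 1.
(-390/83) = 1, so 83 splits.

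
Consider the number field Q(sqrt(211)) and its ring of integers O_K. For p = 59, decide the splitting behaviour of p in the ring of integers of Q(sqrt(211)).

Since 211 ≢ 1 mod 4, the ring of integers is ℤ[√211] with discriminant 4·211 = 844.
59 ∤ 844, so 59 is unramified.
Compute (211/59) via Euler: 34^((59-1)/2) mod 59 = 58, so (211/59) = -1.
Legendre symbol -1 ⇒ 59 is inert.

inert — (59) stays prime in O_K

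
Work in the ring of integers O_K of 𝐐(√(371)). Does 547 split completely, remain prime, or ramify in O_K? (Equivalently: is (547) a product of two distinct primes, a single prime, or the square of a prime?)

Since 371 ≢ 1 mod 4, the ring of integers is ℤ[√371] with discriminant 4·371 = 1484.
547 ∤ 1484, so 547 is unramified.
Compute (371/547) via Euler: 371^((547-1)/2) mod 547 = 546, so (371/547) = -1.
d is a non-residue mod p, hence 547 remains inert in O_K.

remains prime (inert)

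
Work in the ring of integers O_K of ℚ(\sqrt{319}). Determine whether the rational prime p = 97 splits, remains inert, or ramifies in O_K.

inert — (97) stays prime in O_K

d = 319 ≡ 3 (mod 4), so O_K = ℤ[√319] and disc(K) = 4d = 1276.
97 ∤ 1276, so 97 is unramified.
Euler's criterion: 319^48 mod 97 = 96. Thus (319|97) = -1.
(319/97) = -1, so 97 is inert.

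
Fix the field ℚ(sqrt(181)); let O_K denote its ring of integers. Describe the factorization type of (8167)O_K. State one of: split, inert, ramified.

8167 remains inert

181 mod 4 = 1, hence disc K = 181 and O_K = ℤ[(1+√181)/2].
Since gcd(8167, 181) = 1 the prime 8167 does not ramify.
Legendre symbol by Euler's criterion: (181/8167) ≡ 181^4083 ≡ 8166 (mod 8167), i.e. (181/8167) = -1.
d is a non-residue mod p, hence 8167 remains inert in O_K.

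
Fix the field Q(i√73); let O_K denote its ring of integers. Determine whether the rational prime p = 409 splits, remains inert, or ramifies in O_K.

p is inert

-73 mod 4 = 3, hence disc K = 4·(-73) = -292 and O_K = ℤ[√-73].
Since gcd(409, -292) = 1 the prime 409 does not ramify.
Legendre symbol by Euler's criterion: (-73/409) ≡ (-73)^204 ≡ 408 (mod 409), i.e. (-73/409) = -1.
Legendre symbol -1 ⇒ 409 is inert.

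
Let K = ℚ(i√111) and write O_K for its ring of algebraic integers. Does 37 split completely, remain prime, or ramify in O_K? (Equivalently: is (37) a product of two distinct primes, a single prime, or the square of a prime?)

p ramifies

Since -111 ≡ 1 mod 4, the ring of integers is ℤ[(1+√-111)/2] with discriminant -111.
37 divides disc(K) = -111, so 37 ramifies.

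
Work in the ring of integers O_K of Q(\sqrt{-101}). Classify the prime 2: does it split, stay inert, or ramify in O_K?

-101 mod 4 = 3, hence disc K = 4·(-101) = -404 and O_K = ℤ[√-101].
Ramification test: 2 | -404. The prime 2 ramifies in K.

ramified — (2) = 𝔭²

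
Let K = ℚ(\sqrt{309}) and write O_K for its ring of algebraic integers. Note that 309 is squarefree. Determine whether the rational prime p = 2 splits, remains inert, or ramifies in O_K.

inert

309 mod 4 = 1, hence disc K = 309 and O_K = ℤ[(1+√309)/2].
disc(K) = 309 is not divisible by 2; 2 is unramified.
Checking d mod 8: 309 ≡ 5. Hence 2 is inert in O_K.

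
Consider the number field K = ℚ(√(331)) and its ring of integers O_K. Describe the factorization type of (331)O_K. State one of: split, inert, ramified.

331 is ramified

Since 331 ≢ 1 mod 4, the ring of integers is ℤ[√331] with discriminant 4·331 = 1324.
Ramification test: 331 | 1324. The prime 331 ramifies in K.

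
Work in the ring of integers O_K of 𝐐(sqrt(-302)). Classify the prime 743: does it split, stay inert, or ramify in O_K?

-302 mod 4 = 2, hence disc K = 4·(-302) = -1208 and O_K = ℤ[√-302].
743 ∤ -1208, so 743 is unramified.
(-302/743) = 441^371 mod 743 = 1, giving Legendre symbol 1.
d is a quadratic residue mod p, hence 743 splits in O_K.

743 splits in O_K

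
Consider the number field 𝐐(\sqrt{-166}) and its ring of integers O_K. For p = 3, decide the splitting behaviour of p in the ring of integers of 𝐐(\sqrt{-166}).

p is inert

-166 mod 4 = 2, hence disc K = 4·(-166) = -664 and O_K = ℤ[√-166].
disc(K) = -664 is not divisible by 3; 3 is unramified.
Compute (-166/3) via Euler: 2^((3-1)/2) mod 3 = 2, so (-166/3) = -1.
(-166/3) = -1, so 3 is inert.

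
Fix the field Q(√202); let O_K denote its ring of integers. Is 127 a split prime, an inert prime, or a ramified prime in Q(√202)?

Since 202 ≢ 1 mod 4, the ring of integers is ℤ[√202] with discriminant 4·202 = 808.
Since gcd(127, 808) = 1 the prime 127 does not ramify.
Legendre symbol by Euler's criterion: (202/127) ≡ 202^63 ≡ 126 (mod 127), i.e. (202/127) = -1.
Legendre symbol -1 ⇒ 127 is inert.

inert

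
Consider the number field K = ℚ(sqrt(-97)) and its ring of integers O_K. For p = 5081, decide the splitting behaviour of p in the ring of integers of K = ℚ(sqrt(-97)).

-97 mod 4 = 3, hence disc K = 4·(-97) = -388 and O_K = ℤ[√-97].
disc(K) = -388 is not divisible by 5081; 5081 is unramified.
Compute (-97/5081) via Euler: 4984^((5081-1)/2) mod 5081 = 5080, so (-97/5081) = -1.
Legendre symbol -1 ⇒ 5081 is inert.

remains prime (inert)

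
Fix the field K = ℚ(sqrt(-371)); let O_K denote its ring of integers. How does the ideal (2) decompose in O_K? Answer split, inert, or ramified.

2 remains inert

Since -371 ≡ 1 mod 4, the ring of integers is ℤ[(1+√-371)/2] with discriminant -371.
Since gcd(2, -371) = 1 the prime 2 does not ramify.
For p = 2 with d ≡ 1 (mod 4): d mod 8 = 5, so 2 is inert.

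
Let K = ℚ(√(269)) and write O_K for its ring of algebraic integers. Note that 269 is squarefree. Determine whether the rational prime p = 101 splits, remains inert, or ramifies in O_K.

d = 269 ≡ 1 (mod 4), so O_K = ℤ[(1+√269)/2] and disc(K) = d = 269.
101 ∤ 269, so 101 is unramified.
Legendre symbol by Euler's criterion: (269/101) ≡ 269^50 ≡ 100 (mod 101), i.e. (269/101) = -1.
Legendre symbol -1 ⇒ 101 is inert.

101 remains inert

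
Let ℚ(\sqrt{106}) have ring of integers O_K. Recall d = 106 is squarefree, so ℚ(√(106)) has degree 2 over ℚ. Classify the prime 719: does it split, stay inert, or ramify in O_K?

719 remains inert

106 mod 4 = 2, hence disc K = 4·106 = 424 and O_K = ℤ[√106].
719 ∤ 424, so 719 is unramified.
(106/719) = 106^359 mod 719 = 718, giving Legendre symbol -1.
(106/719) = -1, so 719 is inert.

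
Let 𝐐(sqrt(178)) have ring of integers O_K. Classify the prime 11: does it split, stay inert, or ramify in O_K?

Since 178 ≢ 1 mod 4, the ring of integers is ℤ[√178] with discriminant 4·178 = 712.
11 ∤ 712, so 11 is unramified.
Euler's criterion: 178^5 mod 11 = 10. Thus (178|11) = -1.
(178/11) = -1, so 11 is inert.

p is inert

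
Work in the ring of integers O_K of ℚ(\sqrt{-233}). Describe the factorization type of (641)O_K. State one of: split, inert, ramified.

641 splits in O_K

d = -233 ≡ 3 (mod 4), so O_K = ℤ[√-233] and disc(K) = 4d = -932.
Since gcd(641, -932) = 1 the prime 641 does not ramify.
(-233/641) = 408^320 mod 641 = 1, giving Legendre symbol 1.
(-233/641) = 1, so 641 splits.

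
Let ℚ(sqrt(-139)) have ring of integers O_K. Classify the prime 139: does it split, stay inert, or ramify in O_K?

d = -139 ≡ 1 (mod 4), so O_K = ℤ[(1+√-139)/2] and disc(K) = d = -139.
Ramification test: 139 | -139. The prime 139 ramifies in K.

ramified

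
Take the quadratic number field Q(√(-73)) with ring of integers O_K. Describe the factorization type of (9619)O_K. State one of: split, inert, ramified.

9619 splits in O_K

-73 mod 4 = 3, hence disc K = 4·(-73) = -292 and O_K = ℤ[√-73].
Since gcd(9619, -292) = 1 the prime 9619 does not ramify.
Legendre symbol by Euler's criterion: (-73/9619) ≡ (-73)^4809 ≡ 1 (mod 9619), i.e. (-73/9619) = 1.
d is a quadratic residue mod p, hence 9619 splits in O_K.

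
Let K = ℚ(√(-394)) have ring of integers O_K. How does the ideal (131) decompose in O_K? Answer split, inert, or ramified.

inert — (131) stays prime in O_K

d = -394 ≡ 2 (mod 4), so O_K = ℤ[√-394] and disc(K) = 4d = -1576.
disc(K) = -1576 is not divisible by 131; 131 is unramified.
Compute (-394/131) via Euler: 130^((131-1)/2) mod 131 = 130, so (-394/131) = -1.
d is a non-residue mod p, hence 131 remains inert in O_K.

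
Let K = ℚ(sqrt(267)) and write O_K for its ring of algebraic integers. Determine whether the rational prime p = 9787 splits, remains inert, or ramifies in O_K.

Since 267 ≢ 1 mod 4, the ring of integers is ℤ[√267] with discriminant 4·267 = 1068.
Since gcd(9787, 1068) = 1 the prime 9787 does not ramify.
(267/9787) = 267^4893 mod 9787 = 1, giving Legendre symbol 1.
(267/9787) = 1, so 9787 splits.

split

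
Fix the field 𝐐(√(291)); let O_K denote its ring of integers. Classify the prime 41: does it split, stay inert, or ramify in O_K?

splits completely

d = 291 ≡ 3 (mod 4), so O_K = ℤ[√291] and disc(K) = 4d = 1164.
41 ∤ 1164, so 41 is unramified.
Compute (291/41) via Euler: 4^((41-1)/2) mod 41 = 1, so (291/41) = 1.
Legendre symbol 1 ⇒ 41 is split.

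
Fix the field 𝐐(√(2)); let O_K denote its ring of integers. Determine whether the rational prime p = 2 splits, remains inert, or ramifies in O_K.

ramifies in O_K

Since 2 ≢ 1 mod 4, the ring of integers is ℤ[√2] with discriminant 4·2 = 8.
Ramification test: 2 | 8. The prime 2 ramifies in K.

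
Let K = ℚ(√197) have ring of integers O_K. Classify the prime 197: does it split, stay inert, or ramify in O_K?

ramifies in O_K

d = 197 ≡ 1 (mod 4), so O_K = ℤ[(1+√197)/2] and disc(K) = d = 197.
disc(K) = 197 = 197·1, so p = 197 is ramified.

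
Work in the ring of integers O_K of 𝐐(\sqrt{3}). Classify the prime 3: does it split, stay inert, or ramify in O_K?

p ramifies

Since 3 ≢ 1 mod 4, the ring of integers is ℤ[√3] with discriminant 4·3 = 12.
Ramification test: 3 | 12. The prime 3 ramifies in K.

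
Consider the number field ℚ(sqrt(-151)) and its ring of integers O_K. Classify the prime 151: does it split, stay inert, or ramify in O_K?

151 is ramified

-151 mod 4 = 1, hence disc K = -151 and O_K = ℤ[(1+√-151)/2].
disc(K) = -151 = 151·(-1), so p = 151 is ramified.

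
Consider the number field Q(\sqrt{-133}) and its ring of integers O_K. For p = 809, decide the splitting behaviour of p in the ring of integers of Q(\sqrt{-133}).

split — (809) = 𝔭₁𝔭₂ with 𝔭₁ ≠ 𝔭₂

Since -133 ≢ 1 mod 4, the ring of integers is ℤ[√-133] with discriminant 4·(-133) = -532.
809 ∤ -532, so 809 is unramified.
Compute (-133/809) via Euler: 676^((809-1)/2) mod 809 = 1, so (-133/809) = 1.
(-133/809) = 1, so 809 splits.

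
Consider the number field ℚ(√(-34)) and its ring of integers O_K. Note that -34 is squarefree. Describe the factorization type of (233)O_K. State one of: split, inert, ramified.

inert

-34 mod 4 = 2, hence disc K = 4·(-34) = -136 and O_K = ℤ[√-34].
Since gcd(233, -136) = 1 the prime 233 does not ramify.
Euler's criterion: (-34)^116 mod 233 = 232. Thus (-34|233) = -1.
(-34/233) = -1, so 233 is inert.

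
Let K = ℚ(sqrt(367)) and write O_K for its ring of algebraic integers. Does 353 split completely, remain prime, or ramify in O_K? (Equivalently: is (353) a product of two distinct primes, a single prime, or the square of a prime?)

367 mod 4 = 3, hence disc K = 4·367 = 1468 and O_K = ℤ[√367].
353 ∤ 1468, so 353 is unramified.
(367/353) = 14^176 mod 353 = 352, giving Legendre symbol -1.
Legendre symbol -1 ⇒ 353 is inert.

inert — (353) stays prime in O_K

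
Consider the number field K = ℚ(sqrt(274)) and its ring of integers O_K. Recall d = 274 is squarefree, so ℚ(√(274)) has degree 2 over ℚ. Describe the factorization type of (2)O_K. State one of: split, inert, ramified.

Since 274 ≢ 1 mod 4, the ring of integers is ℤ[√274] with discriminant 4·274 = 1096.
disc(K) = 1096 = 2·548, so p = 2 is ramified.

2 is ramified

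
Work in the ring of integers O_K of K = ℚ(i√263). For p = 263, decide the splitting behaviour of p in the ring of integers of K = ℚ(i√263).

ramified

-263 mod 4 = 1, hence disc K = -263 and O_K = ℤ[(1+√-263)/2].
263 divides disc(K) = -263, so 263 ramifies.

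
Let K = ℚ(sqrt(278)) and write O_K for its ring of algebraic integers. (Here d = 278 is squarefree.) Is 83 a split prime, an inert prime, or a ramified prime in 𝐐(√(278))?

p splits

d = 278 ≡ 2 (mod 4), so O_K = ℤ[√278] and disc(K) = 4d = 1112.
83 ∤ 1112, so 83 is unramified.
Legendre symbol by Euler's criterion: (278/83) ≡ 278^41 ≡ 1 (mod 83), i.e. (278/83) = 1.
d is a quadratic residue mod p, hence 83 splits in O_K.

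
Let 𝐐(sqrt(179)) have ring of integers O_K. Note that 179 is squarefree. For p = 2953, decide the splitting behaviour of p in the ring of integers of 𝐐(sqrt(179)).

split

179 mod 4 = 3, hence disc K = 4·179 = 716 and O_K = ℤ[√179].
2953 ∤ 716, so 2953 is unramified.
(179/2953) = 179^1476 mod 2953 = 1, giving Legendre symbol 1.
d is a quadratic residue mod p, hence 2953 splits in O_K.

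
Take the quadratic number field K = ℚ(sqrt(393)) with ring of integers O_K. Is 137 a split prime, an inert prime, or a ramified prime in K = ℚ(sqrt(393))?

393 mod 4 = 1, hence disc K = 393 and O_K = ℤ[(1+√393)/2].
Since gcd(137, 393) = 1 the prime 137 does not ramify.
Legendre symbol by Euler's criterion: (393/137) ≡ 393^68 ≡ 1 (mod 137), i.e. (393/137) = 1.
Legendre symbol 1 ⇒ 137 is split.

splits completely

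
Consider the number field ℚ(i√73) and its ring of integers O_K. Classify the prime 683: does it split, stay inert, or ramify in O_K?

-73 mod 4 = 3, hence disc K = 4·(-73) = -292 and O_K = ℤ[√-73].
disc(K) = -292 is not divisible by 683; 683 is unramified.
Euler's criterion: (-73)^341 mod 683 = 1. Thus (-73|683) = 1.
(-73/683) = 1, so 683 splits.

split — (683) = 𝔭₁𝔭₂ with 𝔭₁ ≠ 𝔭₂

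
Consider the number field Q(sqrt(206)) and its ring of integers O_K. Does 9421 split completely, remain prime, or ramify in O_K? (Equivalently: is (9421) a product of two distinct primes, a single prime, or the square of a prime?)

d = 206 ≡ 2 (mod 4), so O_K = ℤ[√206] and disc(K) = 4d = 824.
Since gcd(9421, 824) = 1 the prime 9421 does not ramify.
Compute (206/9421) via Euler: 206^((9421-1)/2) mod 9421 = 1, so (206/9421) = 1.
Legendre symbol 1 ⇒ 9421 is split.

splits completely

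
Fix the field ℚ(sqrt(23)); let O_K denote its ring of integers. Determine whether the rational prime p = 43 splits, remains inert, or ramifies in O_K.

splits completely

d = 23 ≡ 3 (mod 4), so O_K = ℤ[√23] and disc(K) = 4d = 92.
43 ∤ 92, so 43 is unramified.
(23/43) = 23^21 mod 43 = 1, giving Legendre symbol 1.
Legendre symbol 1 ⇒ 43 is split.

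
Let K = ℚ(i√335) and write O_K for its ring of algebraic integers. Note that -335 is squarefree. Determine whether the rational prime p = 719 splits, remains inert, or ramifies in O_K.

split — (719) = 𝔭₁𝔭₂ with 𝔭₁ ≠ 𝔭₂

d = -335 ≡ 1 (mod 4), so O_K = ℤ[(1+√-335)/2] and disc(K) = d = -335.
Since gcd(719, -335) = 1 the prime 719 does not ramify.
Compute (-335/719) via Euler: 384^((719-1)/2) mod 719 = 1, so (-335/719) = 1.
(-335/719) = 1, so 719 splits.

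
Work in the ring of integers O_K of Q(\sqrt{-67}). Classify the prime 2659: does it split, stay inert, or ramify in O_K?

-67 mod 4 = 1, hence disc K = -67 and O_K = ℤ[(1+√-67)/2].
Since gcd(2659, -67) = 1 the prime 2659 does not ramify.
Compute (-67/2659) via Euler: 2592^((2659-1)/2) mod 2659 = 2658, so (-67/2659) = -1.
d is a non-residue mod p, hence 2659 remains inert in O_K.

inert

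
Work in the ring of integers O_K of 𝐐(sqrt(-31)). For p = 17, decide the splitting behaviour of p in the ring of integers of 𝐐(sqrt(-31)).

d = -31 ≡ 1 (mod 4), so O_K = ℤ[(1+√-31)/2] and disc(K) = d = -31.
disc(K) = -31 is not divisible by 17; 17 is unramified.
Compute (-31/17) via Euler: 3^((17-1)/2) mod 17 = 16, so (-31/17) = -1.
Legendre symbol -1 ⇒ 17 is inert.

17 remains inert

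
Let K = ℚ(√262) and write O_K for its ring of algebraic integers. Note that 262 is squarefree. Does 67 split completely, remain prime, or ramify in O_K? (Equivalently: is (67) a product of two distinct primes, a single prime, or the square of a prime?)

p is inert

262 mod 4 = 2, hence disc K = 4·262 = 1048 and O_K = ℤ[√262].
Since gcd(67, 1048) = 1 the prime 67 does not ramify.
Euler's criterion: 262^33 mod 67 = 66. Thus (262|67) = -1.
d is a non-residue mod p, hence 67 remains inert in O_K.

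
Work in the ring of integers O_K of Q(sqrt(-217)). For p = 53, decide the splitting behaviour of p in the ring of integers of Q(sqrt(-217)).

remains prime (inert)

-217 mod 4 = 3, hence disc K = 4·(-217) = -868 and O_K = ℤ[√-217].
disc(K) = -868 is not divisible by 53; 53 is unramified.
Compute (-217/53) via Euler: 48^((53-1)/2) mod 53 = 52, so (-217/53) = -1.
Legendre symbol -1 ⇒ 53 is inert.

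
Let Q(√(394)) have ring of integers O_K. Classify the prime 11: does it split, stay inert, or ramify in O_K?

d = 394 ≡ 2 (mod 4), so O_K = ℤ[√394] and disc(K) = 4d = 1576.
Since gcd(11, 1576) = 1 the prime 11 does not ramify.
Legendre symbol by Euler's criterion: (394/11) ≡ 394^5 ≡ 1 (mod 11), i.e. (394/11) = 1.
d is a quadratic residue mod p, hence 11 splits in O_K.

p splits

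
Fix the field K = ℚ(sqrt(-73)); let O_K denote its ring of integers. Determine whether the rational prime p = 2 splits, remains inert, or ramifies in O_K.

d = -73 ≡ 3 (mod 4), so O_K = ℤ[√-73] and disc(K) = 4d = -292.
disc(K) = -292 = 2·(-146), so p = 2 is ramified.

ramified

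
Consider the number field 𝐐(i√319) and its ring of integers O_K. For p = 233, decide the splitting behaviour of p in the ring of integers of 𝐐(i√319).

-319 mod 4 = 1, hence disc K = -319 and O_K = ℤ[(1+√-319)/2].
disc(K) = -319 is not divisible by 233; 233 is unramified.
Legendre symbol by Euler's criterion: (-319/233) ≡ (-319)^116 ≡ 232 (mod 233), i.e. (-319/233) = -1.
(-319/233) = -1, so 233 is inert.

p is inert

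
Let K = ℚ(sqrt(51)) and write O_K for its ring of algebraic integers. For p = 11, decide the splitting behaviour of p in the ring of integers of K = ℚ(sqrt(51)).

inert — (11) stays prime in O_K

d = 51 ≡ 3 (mod 4), so O_K = ℤ[√51] and disc(K) = 4d = 204.
Since gcd(11, 204) = 1 the prime 11 does not ramify.
(51/11) = 7^5 mod 11 = 10, giving Legendre symbol -1.
Legendre symbol -1 ⇒ 11 is inert.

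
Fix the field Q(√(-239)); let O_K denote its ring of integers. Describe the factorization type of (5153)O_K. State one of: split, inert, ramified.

splits completely

Since -239 ≡ 1 mod 4, the ring of integers is ℤ[(1+√-239)/2] with discriminant -239.
Since gcd(5153, -239) = 1 the prime 5153 does not ramify.
Compute (-239/5153) via Euler: 4914^((5153-1)/2) mod 5153 = 1, so (-239/5153) = 1.
(-239/5153) = 1, so 5153 splits.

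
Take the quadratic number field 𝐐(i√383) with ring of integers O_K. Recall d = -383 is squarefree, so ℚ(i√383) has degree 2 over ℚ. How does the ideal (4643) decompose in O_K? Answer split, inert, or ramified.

inert — (4643) stays prime in O_K

d = -383 ≡ 1 (mod 4), so O_K = ℤ[(1+√-383)/2] and disc(K) = d = -383.
Since gcd(4643, -383) = 1 the prime 4643 does not ramify.
Compute (-383/4643) via Euler: 4260^((4643-1)/2) mod 4643 = 4642, so (-383/4643) = -1.
(-383/4643) = -1, so 4643 is inert.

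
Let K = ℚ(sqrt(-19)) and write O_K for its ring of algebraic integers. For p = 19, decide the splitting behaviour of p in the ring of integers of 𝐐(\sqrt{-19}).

-19 mod 4 = 1, hence disc K = -19 and O_K = ℤ[(1+√-19)/2].
19 divides disc(K) = -19, so 19 ramifies.

ramified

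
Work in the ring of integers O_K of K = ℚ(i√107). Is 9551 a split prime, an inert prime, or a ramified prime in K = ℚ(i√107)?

-107 mod 4 = 1, hence disc K = -107 and O_K = ℤ[(1+√-107)/2].
9551 ∤ -107, so 9551 is unramified.
Compute (-107/9551) via Euler: 9444^((9551-1)/2) mod 9551 = 9550, so (-107/9551) = -1.
d is a non-residue mod p, hence 9551 remains inert in O_K.

inert — (9551) stays prime in O_K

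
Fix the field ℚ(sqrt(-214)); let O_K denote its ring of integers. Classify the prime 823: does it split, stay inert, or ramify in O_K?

inert — (823) stays prime in O_K

Since -214 ≢ 1 mod 4, the ring of integers is ℤ[√-214] with discriminant 4·(-214) = -856.
823 ∤ -856, so 823 is unramified.
(-214/823) = 609^411 mod 823 = 822, giving Legendre symbol -1.
d is a non-residue mod p, hence 823 remains inert in O_K.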